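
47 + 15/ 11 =532/ 11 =48.36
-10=-10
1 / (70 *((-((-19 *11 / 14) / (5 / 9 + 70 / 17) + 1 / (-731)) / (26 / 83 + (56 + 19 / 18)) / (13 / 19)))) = 557284429 / 3176134938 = 0.18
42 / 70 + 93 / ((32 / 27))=12651 / 160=79.07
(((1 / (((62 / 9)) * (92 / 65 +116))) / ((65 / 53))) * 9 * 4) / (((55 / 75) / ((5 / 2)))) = 675 / 5456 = 0.12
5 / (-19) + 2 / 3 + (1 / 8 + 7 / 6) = 773 / 456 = 1.70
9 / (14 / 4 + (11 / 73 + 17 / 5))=6570 / 5147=1.28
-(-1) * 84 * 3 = 252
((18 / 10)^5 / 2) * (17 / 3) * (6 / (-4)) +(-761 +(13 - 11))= -10491333 / 12500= -839.31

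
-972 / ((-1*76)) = 243 / 19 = 12.79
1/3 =0.33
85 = 85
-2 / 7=-0.29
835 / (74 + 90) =835 / 164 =5.09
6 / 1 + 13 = 19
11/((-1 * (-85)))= 11/85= 0.13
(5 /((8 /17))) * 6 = 255 /4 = 63.75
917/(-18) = -917/18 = -50.94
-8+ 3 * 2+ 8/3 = 2/3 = 0.67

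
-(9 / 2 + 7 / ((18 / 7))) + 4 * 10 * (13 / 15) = 247 / 9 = 27.44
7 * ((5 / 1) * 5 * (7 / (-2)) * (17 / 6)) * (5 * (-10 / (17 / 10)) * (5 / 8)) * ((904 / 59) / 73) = 86515625 / 12921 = 6695.74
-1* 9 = -9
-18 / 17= -1.06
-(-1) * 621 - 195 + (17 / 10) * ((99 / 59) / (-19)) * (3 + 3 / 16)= 76321527 / 179360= 425.52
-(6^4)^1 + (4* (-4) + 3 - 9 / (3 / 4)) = -1321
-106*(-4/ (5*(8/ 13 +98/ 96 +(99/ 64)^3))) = 4334813184/ 272848625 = 15.89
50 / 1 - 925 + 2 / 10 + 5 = -4349 / 5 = -869.80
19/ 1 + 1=20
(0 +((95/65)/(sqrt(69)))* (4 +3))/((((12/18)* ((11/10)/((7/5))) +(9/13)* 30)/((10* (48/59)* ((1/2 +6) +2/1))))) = 3798480* sqrt(69)/7888241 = 4.00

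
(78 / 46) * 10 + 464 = 11062 / 23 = 480.96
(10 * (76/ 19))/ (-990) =-0.04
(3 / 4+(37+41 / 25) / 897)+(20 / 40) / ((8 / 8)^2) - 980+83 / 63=-80048197 / 81900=-977.39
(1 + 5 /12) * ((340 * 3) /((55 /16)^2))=73984 /605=122.29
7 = 7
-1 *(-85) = 85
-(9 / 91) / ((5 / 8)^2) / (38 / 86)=-24768 / 43225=-0.57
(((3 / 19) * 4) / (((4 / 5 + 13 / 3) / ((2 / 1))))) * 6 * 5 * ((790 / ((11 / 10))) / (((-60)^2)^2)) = 79 / 193116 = 0.00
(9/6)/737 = 3/1474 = 0.00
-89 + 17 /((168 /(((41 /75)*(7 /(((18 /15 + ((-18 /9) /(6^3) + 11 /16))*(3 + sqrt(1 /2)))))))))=-1803889 /20285 - 246*sqrt(2) /20285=-88.94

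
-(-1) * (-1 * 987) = -987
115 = 115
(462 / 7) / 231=2 / 7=0.29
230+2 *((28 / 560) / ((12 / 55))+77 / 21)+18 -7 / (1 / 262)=-37877 / 24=-1578.21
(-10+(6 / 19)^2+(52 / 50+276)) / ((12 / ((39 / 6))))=3917771 / 27075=144.70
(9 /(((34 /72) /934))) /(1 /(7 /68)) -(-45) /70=7416693 /4046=1833.09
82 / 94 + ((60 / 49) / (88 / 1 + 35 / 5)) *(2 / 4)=38453 / 43757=0.88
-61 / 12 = -5.08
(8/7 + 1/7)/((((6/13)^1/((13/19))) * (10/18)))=4563/1330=3.43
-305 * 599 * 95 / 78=-17356025 / 78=-222513.14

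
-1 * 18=-18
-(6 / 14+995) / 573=-6968 / 4011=-1.74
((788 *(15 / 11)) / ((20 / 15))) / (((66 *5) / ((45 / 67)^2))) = 1196775 / 1086338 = 1.10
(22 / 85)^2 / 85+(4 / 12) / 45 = 135893 / 16581375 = 0.01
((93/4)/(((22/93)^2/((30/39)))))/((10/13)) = 804357/1936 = 415.47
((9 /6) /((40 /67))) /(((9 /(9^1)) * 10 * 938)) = 3 /11200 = 0.00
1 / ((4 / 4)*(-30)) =-1 / 30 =-0.03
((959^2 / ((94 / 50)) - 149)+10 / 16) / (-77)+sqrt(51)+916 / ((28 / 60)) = -4381.22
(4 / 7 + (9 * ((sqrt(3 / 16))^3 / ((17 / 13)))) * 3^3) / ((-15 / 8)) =-3159 * sqrt(3) / 680 - 32 / 105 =-8.35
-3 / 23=-0.13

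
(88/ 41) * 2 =176/ 41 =4.29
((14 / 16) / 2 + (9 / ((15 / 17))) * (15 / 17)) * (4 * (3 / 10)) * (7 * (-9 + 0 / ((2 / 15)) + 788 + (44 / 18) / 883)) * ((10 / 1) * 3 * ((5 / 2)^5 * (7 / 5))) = 28628280165625 / 113024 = 253293815.17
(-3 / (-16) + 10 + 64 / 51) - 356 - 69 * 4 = -506375 / 816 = -620.56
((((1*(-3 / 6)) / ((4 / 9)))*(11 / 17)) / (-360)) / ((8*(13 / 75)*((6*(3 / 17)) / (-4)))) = -55 / 9984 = -0.01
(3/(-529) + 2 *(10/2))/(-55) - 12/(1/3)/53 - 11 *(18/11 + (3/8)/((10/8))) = -68345953/3084070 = -22.16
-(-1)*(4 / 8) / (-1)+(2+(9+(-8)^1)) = 5 / 2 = 2.50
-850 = -850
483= 483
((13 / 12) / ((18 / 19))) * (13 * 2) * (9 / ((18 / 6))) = 3211 / 36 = 89.19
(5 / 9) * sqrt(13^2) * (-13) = -845 / 9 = -93.89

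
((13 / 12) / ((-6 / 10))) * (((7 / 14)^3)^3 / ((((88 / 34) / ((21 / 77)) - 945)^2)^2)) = -48859785 / 10612165867246611335168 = -0.00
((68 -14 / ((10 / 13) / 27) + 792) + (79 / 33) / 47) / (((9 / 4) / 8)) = 91484416 / 69795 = 1310.76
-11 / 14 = -0.79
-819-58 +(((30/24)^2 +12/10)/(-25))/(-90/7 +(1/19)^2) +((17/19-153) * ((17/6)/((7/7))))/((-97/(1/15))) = -876.70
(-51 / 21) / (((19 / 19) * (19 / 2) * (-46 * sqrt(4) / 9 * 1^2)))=153 / 6118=0.03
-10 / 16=-5 / 8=-0.62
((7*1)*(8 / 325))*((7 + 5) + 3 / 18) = 2044 / 975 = 2.10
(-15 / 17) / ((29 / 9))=-135 / 493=-0.27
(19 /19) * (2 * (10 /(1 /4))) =80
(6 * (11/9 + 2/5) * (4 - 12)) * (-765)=59568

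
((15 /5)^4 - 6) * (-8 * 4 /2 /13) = -1200 /13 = -92.31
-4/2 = -2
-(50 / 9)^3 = -125000 / 729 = -171.47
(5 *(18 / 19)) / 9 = 10 / 19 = 0.53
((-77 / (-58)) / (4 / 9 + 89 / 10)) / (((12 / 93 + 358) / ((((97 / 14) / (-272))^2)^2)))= 1358481816945 / 8133639797358601437184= 0.00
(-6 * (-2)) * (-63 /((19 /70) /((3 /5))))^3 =-222305785632 /6859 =-32410815.81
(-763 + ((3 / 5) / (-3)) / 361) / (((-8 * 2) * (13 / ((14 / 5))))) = 10.27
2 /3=0.67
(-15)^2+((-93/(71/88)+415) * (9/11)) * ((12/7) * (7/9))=431097/781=551.98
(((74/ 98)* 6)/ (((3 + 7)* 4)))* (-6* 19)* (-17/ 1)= 107559/ 490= 219.51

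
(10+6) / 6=8 / 3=2.67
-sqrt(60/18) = -sqrt(30)/3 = -1.83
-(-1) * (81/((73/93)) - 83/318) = 2389435/23214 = 102.93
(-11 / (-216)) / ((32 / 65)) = 715 / 6912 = 0.10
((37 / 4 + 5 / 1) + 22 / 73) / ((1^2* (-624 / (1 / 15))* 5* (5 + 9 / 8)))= -607 / 11957400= -0.00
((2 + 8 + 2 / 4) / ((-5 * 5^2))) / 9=-7 / 750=-0.01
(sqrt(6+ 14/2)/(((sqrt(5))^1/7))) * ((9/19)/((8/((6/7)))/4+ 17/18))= 1134 * sqrt(65)/5605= 1.63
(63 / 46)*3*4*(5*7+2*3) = 15498 / 23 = 673.83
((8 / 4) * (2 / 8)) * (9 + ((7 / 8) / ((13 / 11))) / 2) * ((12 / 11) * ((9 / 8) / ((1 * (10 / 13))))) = 7.47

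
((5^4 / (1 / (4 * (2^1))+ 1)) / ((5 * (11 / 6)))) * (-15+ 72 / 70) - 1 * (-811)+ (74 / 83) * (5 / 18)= -2042246 / 57519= -35.51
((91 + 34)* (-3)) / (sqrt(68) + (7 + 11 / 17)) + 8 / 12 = 1245877 / 4128 - 108375* sqrt(17) / 1376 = -22.93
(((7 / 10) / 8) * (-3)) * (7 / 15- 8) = 791 / 400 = 1.98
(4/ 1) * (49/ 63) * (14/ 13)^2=5488/ 1521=3.61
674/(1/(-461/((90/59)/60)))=-36664252/3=-12221417.33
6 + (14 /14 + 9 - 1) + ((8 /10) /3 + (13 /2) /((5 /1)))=497 /30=16.57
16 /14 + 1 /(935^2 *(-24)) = 167851193 /146869800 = 1.14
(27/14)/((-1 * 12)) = -9/56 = -0.16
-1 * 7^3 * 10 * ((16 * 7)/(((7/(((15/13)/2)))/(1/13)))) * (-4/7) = 235200/169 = 1391.72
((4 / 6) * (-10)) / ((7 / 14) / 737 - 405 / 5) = 29480 / 358179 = 0.08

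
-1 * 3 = -3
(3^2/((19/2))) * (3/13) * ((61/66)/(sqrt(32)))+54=549 * sqrt(2)/21736+54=54.04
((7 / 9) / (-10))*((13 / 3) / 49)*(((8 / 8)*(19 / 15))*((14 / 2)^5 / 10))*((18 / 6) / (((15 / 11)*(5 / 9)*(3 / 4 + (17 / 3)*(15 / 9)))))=-6523517 / 1146875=-5.69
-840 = -840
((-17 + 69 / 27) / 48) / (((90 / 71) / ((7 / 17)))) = -6461 / 66096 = -0.10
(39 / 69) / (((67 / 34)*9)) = 0.03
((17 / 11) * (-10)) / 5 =-34 / 11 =-3.09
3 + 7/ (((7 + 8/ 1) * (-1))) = 38/ 15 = 2.53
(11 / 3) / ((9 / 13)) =143 / 27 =5.30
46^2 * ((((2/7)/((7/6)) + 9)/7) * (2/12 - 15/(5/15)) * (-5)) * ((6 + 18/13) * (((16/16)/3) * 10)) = 68759843200/4459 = 15420462.70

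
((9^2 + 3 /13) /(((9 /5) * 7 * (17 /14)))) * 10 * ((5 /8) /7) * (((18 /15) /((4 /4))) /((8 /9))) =9900 /1547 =6.40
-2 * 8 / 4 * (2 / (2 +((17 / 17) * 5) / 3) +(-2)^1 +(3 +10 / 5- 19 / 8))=-103 / 22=-4.68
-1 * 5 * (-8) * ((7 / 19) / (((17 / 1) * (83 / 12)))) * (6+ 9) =50400 / 26809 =1.88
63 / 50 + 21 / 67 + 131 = 444121 / 3350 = 132.57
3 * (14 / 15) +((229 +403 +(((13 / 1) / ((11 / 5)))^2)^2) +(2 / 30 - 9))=405209083 / 219615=1845.09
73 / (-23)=-73 / 23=-3.17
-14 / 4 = -7 / 2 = -3.50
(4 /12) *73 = 73 /3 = 24.33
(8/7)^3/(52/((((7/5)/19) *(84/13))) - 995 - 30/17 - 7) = -26112/15648311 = -0.00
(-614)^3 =-231475544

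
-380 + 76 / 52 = -4921 / 13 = -378.54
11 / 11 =1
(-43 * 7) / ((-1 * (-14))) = -21.50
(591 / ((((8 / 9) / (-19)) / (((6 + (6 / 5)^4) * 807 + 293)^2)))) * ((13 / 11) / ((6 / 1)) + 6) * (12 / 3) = -249479688412082474847 / 17187500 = -14515181871248.43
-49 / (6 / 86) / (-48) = 2107 / 144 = 14.63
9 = 9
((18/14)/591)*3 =9/1379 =0.01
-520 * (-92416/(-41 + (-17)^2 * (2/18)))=-5406336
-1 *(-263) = 263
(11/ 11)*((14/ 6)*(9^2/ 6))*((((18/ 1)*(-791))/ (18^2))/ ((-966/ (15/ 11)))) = 3955/ 2024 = 1.95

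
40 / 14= 20 / 7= 2.86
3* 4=12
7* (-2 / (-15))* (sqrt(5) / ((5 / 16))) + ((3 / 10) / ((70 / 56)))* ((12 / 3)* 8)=224* sqrt(5) / 75 + 192 / 25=14.36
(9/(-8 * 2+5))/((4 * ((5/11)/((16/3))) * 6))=-0.40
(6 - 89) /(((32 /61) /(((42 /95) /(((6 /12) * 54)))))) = -35441 /13680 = -2.59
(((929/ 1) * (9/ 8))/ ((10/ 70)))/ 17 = 58527/ 136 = 430.35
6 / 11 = 0.55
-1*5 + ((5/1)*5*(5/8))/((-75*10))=-241/48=-5.02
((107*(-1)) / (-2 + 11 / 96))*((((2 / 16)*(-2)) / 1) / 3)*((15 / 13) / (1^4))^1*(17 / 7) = -218280 / 16471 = -13.25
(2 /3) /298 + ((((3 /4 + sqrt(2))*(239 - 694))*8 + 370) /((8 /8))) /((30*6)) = -182*sqrt(2) /9 - 17579 /1341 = -41.71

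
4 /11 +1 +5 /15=56 /33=1.70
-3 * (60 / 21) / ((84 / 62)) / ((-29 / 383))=118730 / 1421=83.55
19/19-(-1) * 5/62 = 67/62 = 1.08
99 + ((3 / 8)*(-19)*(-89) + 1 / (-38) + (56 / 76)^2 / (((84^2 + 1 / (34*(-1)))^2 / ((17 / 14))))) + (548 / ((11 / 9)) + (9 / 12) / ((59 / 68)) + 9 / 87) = 3699020564421273391481 / 3128320505191766632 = 1182.43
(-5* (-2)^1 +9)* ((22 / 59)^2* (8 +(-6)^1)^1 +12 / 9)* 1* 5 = 1598660 / 10443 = 153.08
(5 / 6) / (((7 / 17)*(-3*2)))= -85 / 252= -0.34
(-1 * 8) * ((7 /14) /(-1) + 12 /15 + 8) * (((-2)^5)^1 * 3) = 6374.40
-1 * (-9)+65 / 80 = 157 / 16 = 9.81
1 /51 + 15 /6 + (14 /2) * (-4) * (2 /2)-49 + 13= -6271 /102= -61.48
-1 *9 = -9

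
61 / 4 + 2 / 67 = 4095 / 268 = 15.28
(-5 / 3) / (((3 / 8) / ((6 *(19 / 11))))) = -1520 / 33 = -46.06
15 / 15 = 1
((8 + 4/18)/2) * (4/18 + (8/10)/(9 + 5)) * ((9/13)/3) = 3256/12285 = 0.27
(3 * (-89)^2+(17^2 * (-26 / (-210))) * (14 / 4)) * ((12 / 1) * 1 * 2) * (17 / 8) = 12182999 / 10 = 1218299.90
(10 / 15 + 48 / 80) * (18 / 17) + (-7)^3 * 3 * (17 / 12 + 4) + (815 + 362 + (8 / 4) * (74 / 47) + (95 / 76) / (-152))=-10668643551 / 2428960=-4392.27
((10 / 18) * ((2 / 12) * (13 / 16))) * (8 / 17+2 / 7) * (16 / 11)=325 / 3927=0.08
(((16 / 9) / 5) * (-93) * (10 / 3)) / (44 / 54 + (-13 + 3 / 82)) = 244032 / 26897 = 9.07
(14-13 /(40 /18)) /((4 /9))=1467 /80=18.34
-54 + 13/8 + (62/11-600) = -646.74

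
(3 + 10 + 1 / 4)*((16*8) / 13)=1696 / 13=130.46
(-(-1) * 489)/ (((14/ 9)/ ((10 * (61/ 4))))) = 1342305/ 28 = 47939.46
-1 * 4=-4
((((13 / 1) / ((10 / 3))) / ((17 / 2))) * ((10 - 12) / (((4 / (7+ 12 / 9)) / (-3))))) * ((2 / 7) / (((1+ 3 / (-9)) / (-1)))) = -585 / 238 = -2.46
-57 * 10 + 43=-527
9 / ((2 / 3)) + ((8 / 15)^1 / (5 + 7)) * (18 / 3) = 413 / 30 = 13.77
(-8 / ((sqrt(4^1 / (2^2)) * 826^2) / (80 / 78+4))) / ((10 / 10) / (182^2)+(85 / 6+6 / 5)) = -0.00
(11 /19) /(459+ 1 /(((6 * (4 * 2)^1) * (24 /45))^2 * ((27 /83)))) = 4866048 /3857930753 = 0.00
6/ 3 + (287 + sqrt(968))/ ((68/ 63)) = 693 * sqrt(2)/ 34 + 18217/ 68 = 296.72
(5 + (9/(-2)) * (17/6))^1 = -31/4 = -7.75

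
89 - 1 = 88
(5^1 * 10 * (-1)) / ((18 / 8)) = -22.22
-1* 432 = -432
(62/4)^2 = 961/4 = 240.25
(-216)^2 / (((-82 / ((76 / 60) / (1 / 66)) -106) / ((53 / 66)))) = -2610144 / 7453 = -350.21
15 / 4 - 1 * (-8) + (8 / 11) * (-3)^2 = 18.30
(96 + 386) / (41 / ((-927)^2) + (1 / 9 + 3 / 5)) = 2070982890 / 3055597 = 677.77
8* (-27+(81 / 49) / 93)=-327888 / 1519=-215.86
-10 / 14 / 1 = -5 / 7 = -0.71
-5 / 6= -0.83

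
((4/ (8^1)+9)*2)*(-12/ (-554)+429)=2257941/ 277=8151.41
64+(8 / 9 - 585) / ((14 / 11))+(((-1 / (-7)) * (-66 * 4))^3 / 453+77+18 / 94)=-19111670275 / 43816878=-436.17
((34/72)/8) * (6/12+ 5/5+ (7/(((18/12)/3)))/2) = 0.50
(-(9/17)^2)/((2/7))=-567/578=-0.98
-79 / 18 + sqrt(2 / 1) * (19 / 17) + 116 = 19 * sqrt(2) / 17 + 2009 / 18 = 113.19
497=497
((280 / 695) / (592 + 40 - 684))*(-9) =126 / 1807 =0.07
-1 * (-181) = 181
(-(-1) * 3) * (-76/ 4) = -57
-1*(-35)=35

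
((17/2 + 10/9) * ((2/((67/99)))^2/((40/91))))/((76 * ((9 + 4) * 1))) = 0.19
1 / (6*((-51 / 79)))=-79 / 306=-0.26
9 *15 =135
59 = 59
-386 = -386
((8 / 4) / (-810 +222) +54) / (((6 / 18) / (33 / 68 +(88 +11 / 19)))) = 1826752125 / 126616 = 14427.50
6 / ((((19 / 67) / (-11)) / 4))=-17688 / 19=-930.95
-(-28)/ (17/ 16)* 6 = 2688/ 17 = 158.12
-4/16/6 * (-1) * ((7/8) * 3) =0.11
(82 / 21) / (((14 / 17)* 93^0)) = 697 / 147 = 4.74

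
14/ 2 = 7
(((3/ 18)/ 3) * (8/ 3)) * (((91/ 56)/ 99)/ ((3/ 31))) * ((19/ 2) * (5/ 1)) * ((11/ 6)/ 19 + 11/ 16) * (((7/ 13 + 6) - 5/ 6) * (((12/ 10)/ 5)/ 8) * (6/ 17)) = 179335/ 3172608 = 0.06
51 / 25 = 2.04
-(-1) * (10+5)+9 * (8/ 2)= 51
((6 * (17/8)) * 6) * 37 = 5661/2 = 2830.50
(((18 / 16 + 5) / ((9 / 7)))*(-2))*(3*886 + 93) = -314531 / 12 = -26210.92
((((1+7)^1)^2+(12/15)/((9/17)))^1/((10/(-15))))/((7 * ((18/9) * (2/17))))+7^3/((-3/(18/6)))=-84559/210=-402.66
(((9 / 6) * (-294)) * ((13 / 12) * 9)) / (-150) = 5733 / 200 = 28.66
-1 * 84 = -84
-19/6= -3.17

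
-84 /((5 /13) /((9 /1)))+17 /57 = -560111 /285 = -1965.30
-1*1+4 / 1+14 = 17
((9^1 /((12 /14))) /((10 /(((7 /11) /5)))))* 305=8967 /220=40.76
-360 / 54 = -20 / 3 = -6.67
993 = 993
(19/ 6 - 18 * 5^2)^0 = 1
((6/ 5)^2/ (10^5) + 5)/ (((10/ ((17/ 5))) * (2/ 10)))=53125153/ 6250000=8.50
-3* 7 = -21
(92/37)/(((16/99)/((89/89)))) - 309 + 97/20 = -106843/370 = -288.76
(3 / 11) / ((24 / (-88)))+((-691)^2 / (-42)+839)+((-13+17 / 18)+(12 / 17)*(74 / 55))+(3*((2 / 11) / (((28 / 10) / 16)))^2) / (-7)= -334711535639 / 31749795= -10542.16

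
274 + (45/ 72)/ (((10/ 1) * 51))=223585/ 816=274.00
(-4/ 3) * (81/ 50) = -2.16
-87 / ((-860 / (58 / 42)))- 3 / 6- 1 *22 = -134609 / 6020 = -22.36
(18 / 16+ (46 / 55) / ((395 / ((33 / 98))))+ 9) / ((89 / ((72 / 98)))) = 70553943 / 844071550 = 0.08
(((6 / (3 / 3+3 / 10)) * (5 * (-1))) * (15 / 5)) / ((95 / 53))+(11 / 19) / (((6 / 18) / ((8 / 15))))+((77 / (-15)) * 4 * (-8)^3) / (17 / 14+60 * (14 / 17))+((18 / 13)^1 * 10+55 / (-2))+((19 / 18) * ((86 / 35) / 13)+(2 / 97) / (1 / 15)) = 156.82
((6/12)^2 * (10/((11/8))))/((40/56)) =28/11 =2.55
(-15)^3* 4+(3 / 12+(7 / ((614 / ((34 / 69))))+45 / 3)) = -1142589361 / 84732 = -13484.74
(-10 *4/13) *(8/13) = -320/169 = -1.89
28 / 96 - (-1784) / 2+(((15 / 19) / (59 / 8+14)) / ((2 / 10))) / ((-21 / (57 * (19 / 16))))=49935 / 56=891.70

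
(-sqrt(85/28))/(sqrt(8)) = -sqrt(1190)/56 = -0.62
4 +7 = 11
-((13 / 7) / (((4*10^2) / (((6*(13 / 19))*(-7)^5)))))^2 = -1481836332249 / 14440000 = -102620.24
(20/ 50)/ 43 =2/ 215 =0.01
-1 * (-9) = 9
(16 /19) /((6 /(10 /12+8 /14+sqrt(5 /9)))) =8 * sqrt(5) /171+236 /1197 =0.30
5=5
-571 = -571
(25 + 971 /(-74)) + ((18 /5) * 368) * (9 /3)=3986.28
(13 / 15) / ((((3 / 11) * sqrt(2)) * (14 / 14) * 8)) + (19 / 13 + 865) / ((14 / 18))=143 * sqrt(2) / 720 + 101376 / 91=1114.30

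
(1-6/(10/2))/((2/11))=-11/10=-1.10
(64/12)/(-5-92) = -0.05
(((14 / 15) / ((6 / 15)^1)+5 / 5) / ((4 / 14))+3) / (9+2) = 4 / 3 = 1.33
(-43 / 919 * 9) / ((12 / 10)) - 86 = -158713 / 1838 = -86.35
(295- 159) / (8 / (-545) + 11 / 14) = 176.39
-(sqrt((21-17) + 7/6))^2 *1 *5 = -155/6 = -25.83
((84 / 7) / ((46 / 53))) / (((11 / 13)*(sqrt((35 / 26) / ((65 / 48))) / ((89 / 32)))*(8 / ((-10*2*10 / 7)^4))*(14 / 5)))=6227914062500*sqrt(42) / 29765197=1355996.27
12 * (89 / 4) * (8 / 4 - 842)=-224280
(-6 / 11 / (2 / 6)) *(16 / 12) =-24 / 11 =-2.18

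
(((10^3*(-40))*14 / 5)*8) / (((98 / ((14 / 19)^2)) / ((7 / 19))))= -12544000 / 6859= -1828.84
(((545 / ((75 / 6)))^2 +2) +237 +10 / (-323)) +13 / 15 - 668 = 35678476 / 24225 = 1472.80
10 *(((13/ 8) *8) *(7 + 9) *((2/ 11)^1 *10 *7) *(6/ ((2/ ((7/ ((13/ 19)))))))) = 8937600/ 11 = 812509.09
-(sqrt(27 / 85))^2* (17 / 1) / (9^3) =-1 / 135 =-0.01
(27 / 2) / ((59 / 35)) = 945 / 118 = 8.01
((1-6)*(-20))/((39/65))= 500/3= 166.67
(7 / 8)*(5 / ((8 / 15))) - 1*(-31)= 2509 / 64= 39.20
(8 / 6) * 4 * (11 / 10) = 88 / 15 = 5.87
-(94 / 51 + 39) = -2083 / 51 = -40.84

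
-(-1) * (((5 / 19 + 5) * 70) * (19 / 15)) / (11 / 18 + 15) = 8400 / 281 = 29.89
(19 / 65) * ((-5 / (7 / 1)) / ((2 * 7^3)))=-19 / 62426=-0.00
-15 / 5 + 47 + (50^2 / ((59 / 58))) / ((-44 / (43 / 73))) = 525838 / 47377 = 11.10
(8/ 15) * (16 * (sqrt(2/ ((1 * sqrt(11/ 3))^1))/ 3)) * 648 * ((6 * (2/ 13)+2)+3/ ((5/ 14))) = 6782976 * 11^(3/ 4) * sqrt(2) * 3^(1/ 4)/ 3575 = 21329.67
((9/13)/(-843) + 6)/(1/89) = 1950435/3653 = 533.93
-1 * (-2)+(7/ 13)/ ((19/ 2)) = 508/ 247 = 2.06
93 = 93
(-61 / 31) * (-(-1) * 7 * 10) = -4270 / 31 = -137.74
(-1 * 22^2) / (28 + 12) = -121 / 10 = -12.10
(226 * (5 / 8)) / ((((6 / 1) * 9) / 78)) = 7345 / 36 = 204.03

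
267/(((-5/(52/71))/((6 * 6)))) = -499824/355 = -1407.95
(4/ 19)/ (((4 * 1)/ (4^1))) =4/ 19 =0.21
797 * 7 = 5579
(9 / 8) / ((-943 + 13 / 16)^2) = 32 / 25250625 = 0.00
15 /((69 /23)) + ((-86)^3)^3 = -257327417311663611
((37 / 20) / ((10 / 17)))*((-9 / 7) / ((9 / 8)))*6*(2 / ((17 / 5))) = -444 / 35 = -12.69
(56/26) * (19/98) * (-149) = -5662/91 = -62.22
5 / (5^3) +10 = 251 / 25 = 10.04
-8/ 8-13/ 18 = -31/ 18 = -1.72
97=97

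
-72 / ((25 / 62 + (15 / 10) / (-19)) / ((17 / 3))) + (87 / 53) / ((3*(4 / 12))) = -12719919 / 10123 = -1256.54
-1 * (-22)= 22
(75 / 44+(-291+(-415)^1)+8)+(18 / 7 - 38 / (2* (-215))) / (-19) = -876241147 / 1258180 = -696.44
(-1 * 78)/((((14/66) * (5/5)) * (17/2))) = -5148/119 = -43.26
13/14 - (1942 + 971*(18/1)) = -271867/14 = -19419.07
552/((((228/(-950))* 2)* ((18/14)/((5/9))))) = -40250/81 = -496.91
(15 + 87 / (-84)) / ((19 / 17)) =6647 / 532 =12.49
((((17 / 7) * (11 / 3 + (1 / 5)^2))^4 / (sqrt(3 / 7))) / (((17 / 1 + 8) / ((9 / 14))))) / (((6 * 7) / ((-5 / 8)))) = -3.84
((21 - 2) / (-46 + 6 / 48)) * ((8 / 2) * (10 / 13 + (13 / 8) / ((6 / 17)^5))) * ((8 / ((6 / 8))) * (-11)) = 201123135268 / 3478059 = 57826.26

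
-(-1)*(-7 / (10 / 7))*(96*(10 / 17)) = -4704 / 17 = -276.71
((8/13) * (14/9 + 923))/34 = 33284/1989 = 16.73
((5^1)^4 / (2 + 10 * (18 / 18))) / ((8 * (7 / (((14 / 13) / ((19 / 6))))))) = 625 / 1976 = 0.32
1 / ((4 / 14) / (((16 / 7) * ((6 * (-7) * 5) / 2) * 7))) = -5880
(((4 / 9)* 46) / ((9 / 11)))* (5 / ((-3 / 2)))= -20240 / 243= -83.29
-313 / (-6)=52.17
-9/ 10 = -0.90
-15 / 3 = -5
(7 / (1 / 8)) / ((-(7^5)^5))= -8 / 191581231380566414401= -0.00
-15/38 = -0.39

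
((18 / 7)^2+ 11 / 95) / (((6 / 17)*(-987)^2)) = 532423 / 27208540170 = 0.00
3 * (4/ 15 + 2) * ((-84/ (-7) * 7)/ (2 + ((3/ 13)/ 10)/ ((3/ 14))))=37128/ 137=271.01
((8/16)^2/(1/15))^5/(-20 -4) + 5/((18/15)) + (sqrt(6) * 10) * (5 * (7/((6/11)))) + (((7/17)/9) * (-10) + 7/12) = -33348029/1253376 + 1925 * sqrt(6)/3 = 1545.15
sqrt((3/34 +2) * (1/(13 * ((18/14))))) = sqrt(219674)/1326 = 0.35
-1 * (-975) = 975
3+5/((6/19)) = 113/6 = 18.83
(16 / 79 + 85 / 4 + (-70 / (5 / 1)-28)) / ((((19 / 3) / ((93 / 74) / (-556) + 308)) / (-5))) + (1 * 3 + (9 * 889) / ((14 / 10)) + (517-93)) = 144813904163 / 13001504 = 11138.24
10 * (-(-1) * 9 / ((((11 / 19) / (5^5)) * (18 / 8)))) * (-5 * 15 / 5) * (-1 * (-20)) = -712500000 / 11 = -64772727.27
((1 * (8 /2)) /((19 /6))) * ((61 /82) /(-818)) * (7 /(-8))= 1281 /1274444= 0.00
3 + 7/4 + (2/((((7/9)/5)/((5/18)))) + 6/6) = 261/28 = 9.32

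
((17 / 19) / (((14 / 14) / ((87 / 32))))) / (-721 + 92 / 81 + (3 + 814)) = 119799 / 4783744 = 0.03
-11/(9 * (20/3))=-11/60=-0.18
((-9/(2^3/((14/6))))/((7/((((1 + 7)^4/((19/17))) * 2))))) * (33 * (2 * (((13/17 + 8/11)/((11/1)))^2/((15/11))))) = -2447.38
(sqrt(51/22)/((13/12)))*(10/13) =60*sqrt(1122)/1859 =1.08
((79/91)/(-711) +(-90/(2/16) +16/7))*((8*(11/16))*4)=-12931798/819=-15789.74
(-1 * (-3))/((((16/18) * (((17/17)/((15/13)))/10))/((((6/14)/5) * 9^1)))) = 10935/364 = 30.04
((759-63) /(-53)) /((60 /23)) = -1334 /265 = -5.03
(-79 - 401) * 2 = -960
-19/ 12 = -1.58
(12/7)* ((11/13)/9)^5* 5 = 3221020/51157120833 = 0.00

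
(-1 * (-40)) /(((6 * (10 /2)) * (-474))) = -2 /711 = -0.00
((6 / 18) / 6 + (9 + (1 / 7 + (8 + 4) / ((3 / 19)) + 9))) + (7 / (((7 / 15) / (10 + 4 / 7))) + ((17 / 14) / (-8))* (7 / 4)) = 1018097 / 4032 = 252.50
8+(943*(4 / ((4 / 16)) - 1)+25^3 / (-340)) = 959279 / 68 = 14107.04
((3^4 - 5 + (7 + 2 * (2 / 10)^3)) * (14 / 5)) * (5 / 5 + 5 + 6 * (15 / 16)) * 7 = 47287989 / 2500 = 18915.20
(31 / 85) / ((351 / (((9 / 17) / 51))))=31 / 2874105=0.00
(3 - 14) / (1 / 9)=-99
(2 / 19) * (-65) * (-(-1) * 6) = -780 / 19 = -41.05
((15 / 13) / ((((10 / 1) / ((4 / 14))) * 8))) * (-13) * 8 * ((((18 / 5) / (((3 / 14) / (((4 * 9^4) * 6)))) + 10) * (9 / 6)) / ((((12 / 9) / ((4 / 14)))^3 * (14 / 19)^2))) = -580157200899 / 18823840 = -30820.34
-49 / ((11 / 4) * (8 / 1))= -49 / 22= -2.23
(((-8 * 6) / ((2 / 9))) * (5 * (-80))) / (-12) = -7200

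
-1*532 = -532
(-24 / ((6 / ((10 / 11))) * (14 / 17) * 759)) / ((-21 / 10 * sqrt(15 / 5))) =3400 * sqrt(3) / 3681909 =0.00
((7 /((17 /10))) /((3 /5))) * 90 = 10500 /17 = 617.65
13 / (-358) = -13 / 358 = -0.04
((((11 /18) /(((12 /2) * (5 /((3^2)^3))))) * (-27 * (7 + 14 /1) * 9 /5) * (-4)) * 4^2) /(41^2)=24249456 /42025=577.02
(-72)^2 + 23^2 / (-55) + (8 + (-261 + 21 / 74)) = 20031179 / 4070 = 4921.67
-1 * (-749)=749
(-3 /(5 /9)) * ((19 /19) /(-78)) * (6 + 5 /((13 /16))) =711 /845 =0.84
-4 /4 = -1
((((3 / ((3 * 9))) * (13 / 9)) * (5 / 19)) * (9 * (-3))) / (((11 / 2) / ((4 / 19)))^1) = -0.04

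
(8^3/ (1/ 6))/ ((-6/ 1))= -512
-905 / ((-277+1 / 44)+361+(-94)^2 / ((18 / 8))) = -358380 / 1588409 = -0.23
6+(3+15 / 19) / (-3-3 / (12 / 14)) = 1338 / 247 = 5.42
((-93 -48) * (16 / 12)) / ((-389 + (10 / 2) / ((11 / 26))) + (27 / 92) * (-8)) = 1012 / 2043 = 0.50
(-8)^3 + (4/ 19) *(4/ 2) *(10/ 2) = -9688/ 19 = -509.89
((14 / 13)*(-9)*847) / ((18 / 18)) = -106722 / 13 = -8209.38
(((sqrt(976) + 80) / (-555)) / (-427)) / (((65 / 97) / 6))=776 * sqrt(61) / 5134675 + 3104 / 1026935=0.00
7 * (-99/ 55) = -63/ 5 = -12.60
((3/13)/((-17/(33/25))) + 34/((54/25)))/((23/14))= 32836328/3431025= 9.57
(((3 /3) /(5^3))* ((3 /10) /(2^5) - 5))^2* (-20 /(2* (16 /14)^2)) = -124970041 /10240000000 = -0.01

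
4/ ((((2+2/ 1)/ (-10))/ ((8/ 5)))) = -16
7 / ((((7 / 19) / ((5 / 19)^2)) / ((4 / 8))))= 25 / 38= 0.66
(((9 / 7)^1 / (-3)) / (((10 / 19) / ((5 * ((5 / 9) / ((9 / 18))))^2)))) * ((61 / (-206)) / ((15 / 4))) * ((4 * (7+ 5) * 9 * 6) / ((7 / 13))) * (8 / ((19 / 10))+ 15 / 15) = 251222400 / 5047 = 49776.58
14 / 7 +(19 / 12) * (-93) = -581 / 4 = -145.25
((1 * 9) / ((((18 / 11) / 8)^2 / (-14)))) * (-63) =189728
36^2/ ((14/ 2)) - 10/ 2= 1261/ 7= 180.14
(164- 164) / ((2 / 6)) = 0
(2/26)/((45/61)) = 61/585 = 0.10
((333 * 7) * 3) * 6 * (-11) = -461538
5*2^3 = 40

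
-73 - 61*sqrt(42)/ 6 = -138.89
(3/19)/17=3/323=0.01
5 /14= 0.36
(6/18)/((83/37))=37/249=0.15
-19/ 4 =-4.75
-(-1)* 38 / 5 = 38 / 5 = 7.60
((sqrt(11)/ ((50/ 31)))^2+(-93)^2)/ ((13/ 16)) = 86532284/ 8125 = 10650.13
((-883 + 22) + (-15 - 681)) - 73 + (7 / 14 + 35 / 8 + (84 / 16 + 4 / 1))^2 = -91551 / 64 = -1430.48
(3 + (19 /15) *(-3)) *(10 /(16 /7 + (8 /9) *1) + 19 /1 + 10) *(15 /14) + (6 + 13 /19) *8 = 34469 /1330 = 25.92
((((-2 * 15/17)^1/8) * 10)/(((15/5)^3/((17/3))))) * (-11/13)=0.39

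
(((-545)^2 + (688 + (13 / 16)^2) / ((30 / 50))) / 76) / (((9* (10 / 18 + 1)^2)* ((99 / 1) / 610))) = 69843988925 / 62920704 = 1110.03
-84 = -84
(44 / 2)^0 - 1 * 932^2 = -868623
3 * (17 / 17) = 3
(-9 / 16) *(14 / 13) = -63 / 104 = -0.61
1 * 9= 9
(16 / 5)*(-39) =-624 / 5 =-124.80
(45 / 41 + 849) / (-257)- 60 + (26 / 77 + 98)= 28421466 / 811349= 35.03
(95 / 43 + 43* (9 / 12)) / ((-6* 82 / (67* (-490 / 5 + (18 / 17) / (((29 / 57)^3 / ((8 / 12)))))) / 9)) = 22879290884433 / 5847701752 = 3912.53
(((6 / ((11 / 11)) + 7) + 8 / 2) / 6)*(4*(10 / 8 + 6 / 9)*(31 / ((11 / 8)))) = 48484 / 99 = 489.74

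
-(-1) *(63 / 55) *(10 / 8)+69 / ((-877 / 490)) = -1432389 / 38588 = -37.12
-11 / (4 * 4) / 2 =-11 / 32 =-0.34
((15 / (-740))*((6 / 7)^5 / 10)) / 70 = -1458 / 108825325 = -0.00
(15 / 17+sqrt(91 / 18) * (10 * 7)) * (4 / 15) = 4 / 17+28 * sqrt(182) / 9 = 42.21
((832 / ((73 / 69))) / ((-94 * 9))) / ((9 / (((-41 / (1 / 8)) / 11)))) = 3138304 / 1019007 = 3.08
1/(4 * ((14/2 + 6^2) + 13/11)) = 11/1944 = 0.01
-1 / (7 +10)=-1 / 17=-0.06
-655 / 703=-0.93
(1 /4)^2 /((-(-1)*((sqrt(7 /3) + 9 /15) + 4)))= 345 /22592-25*sqrt(21) /22592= 0.01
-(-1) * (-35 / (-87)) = 35 / 87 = 0.40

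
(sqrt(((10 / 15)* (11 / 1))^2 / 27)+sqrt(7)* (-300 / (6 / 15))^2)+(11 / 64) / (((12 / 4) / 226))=1488249.47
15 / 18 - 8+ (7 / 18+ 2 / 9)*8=-41 / 18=-2.28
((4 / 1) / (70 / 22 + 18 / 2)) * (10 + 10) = 440 / 67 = 6.57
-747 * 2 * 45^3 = -136140750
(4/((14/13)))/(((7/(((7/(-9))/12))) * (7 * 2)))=-0.00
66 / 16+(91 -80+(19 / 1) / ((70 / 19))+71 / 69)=411731 / 19320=21.31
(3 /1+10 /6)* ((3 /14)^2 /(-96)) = -1 /448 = -0.00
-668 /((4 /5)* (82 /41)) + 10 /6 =-2495 /6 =-415.83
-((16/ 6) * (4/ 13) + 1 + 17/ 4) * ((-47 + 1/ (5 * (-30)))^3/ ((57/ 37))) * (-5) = -12282982896177389/ 6002100000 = -2046447.56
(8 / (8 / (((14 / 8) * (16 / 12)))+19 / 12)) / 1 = 672 / 421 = 1.60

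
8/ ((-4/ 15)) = -30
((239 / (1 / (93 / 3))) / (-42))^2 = 54893281 / 1764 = 31118.64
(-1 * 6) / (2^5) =-3 / 16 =-0.19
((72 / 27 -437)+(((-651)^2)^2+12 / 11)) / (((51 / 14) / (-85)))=-414892833357520 / 99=-4190836700581.01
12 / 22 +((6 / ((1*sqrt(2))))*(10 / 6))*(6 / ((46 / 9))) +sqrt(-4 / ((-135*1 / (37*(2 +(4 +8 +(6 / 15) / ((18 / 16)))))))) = 6 / 11 +2*sqrt(71706) / 135 +135*sqrt(2) / 23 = 12.81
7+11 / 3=32 / 3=10.67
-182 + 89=-93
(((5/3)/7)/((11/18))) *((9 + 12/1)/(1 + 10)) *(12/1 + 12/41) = 45360/4961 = 9.14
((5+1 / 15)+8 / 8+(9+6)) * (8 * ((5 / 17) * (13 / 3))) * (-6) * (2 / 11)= -131456 / 561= -234.32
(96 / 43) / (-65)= -96 / 2795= -0.03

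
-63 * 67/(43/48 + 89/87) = -5875632/2671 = -2199.79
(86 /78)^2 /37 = 1849 /56277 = 0.03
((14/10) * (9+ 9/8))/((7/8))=81/5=16.20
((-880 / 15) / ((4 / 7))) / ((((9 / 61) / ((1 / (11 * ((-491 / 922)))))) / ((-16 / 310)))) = -12598208 / 2054835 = -6.13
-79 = -79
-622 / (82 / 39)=-12129 / 41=-295.83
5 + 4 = 9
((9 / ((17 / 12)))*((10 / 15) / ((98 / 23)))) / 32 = 207 / 6664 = 0.03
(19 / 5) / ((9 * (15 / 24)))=152 / 225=0.68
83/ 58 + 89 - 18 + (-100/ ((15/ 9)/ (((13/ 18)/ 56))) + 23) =230585/ 2436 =94.66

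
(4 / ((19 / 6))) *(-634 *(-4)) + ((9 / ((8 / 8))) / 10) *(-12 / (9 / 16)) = 302496 / 95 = 3184.17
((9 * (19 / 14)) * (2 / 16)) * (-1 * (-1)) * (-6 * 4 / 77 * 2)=-513 / 539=-0.95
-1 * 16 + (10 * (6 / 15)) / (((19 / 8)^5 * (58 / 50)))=-1145633136 / 71806871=-15.95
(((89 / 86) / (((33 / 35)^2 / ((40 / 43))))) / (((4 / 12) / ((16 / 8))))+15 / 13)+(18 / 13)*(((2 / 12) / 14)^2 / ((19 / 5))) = 497237831575 / 64987010088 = 7.65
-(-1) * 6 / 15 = 2 / 5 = 0.40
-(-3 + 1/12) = 35/12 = 2.92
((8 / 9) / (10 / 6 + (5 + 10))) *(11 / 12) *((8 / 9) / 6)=0.01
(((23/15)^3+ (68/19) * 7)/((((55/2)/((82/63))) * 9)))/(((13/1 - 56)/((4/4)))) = -301378372/85988739375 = -0.00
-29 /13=-2.23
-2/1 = -2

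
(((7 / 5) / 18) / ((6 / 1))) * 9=7 / 60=0.12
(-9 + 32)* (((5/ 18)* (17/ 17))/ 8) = 115/ 144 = 0.80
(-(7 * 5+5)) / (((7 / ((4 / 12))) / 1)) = -40 / 21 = -1.90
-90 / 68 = -45 / 34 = -1.32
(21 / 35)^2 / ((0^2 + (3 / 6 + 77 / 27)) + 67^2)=486 / 6064675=0.00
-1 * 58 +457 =399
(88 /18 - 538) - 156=-6202 /9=-689.11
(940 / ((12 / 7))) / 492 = 1645 / 1476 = 1.11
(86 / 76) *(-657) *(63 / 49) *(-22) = 2796849 / 133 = 21028.94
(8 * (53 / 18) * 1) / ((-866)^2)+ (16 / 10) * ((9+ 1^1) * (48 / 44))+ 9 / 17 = 5674739474 / 315543987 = 17.98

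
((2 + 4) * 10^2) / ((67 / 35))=313.43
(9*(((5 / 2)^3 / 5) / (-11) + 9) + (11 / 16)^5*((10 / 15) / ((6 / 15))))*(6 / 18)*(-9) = -2723227853 / 11534336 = -236.10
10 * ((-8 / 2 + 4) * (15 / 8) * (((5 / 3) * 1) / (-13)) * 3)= 0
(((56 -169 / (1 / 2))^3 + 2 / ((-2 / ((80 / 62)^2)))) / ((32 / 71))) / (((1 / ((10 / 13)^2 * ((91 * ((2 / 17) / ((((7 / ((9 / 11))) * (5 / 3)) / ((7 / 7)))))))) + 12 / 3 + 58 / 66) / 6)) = -3408370566992820 / 81397661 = -41873077.50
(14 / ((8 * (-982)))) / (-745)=7 / 2926360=0.00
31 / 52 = 0.60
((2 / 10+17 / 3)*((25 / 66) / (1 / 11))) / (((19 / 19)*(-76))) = -0.32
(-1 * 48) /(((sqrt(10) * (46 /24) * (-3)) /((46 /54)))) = 32 * sqrt(10) /45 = 2.25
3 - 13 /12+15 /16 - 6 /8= 101 /48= 2.10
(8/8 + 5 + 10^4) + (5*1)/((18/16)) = 90094/9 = 10010.44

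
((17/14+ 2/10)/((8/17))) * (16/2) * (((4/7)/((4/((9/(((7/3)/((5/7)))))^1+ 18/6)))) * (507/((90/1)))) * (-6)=-40104207/60025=-668.13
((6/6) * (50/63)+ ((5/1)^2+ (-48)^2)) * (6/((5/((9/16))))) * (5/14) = 440331/784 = 561.65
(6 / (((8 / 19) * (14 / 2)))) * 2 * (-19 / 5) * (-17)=18411 / 70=263.01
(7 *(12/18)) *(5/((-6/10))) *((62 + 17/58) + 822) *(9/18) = -8975575/522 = -17194.59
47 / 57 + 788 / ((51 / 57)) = 881.53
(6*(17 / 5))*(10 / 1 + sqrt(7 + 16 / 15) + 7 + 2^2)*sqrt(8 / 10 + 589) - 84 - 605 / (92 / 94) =-32299 / 46 + 1122*sqrt(983) / 25 + 2142*sqrt(14745) / 25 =11109.00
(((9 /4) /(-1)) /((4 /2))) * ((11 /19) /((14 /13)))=-1287 /2128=-0.60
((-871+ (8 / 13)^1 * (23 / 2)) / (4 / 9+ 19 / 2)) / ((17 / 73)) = -14757534 / 39559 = -373.05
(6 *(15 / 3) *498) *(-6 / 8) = -11205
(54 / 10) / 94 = 27 / 470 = 0.06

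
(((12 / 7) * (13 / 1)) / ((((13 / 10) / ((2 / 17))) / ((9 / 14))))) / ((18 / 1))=60 / 833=0.07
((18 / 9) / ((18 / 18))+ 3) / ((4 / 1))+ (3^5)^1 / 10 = 25.55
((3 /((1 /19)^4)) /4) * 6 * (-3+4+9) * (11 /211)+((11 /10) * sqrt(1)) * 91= 645300161 /2110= 305829.46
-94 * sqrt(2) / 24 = -47 * sqrt(2) / 12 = -5.54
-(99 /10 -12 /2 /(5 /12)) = 9 /2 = 4.50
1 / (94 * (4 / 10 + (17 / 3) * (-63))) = -5 / 167602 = -0.00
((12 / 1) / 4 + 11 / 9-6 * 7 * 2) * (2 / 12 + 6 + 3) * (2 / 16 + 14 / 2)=-375155 / 72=-5210.49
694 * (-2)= -1388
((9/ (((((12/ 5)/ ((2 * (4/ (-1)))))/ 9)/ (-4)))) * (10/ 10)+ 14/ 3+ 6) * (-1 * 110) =-359920/ 3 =-119973.33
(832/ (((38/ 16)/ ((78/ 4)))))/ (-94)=-64896/ 893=-72.67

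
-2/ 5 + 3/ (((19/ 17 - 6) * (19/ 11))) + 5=33466/ 7885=4.24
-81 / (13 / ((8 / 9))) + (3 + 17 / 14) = -241 / 182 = -1.32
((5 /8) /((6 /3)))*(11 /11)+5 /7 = 115 /112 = 1.03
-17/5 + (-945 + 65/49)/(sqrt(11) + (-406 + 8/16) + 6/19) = -2487688149/2323106905 + 13354112*sqrt(11)/2323106905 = -1.05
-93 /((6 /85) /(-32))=42160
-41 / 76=-0.54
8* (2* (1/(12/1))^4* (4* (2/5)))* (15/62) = 1/3348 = 0.00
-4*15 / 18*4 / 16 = -5 / 6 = -0.83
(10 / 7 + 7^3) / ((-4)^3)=-2411 / 448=-5.38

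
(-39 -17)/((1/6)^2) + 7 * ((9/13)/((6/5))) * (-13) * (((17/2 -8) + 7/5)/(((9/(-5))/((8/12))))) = -35623/18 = -1979.06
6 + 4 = 10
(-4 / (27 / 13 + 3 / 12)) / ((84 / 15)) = -260 / 847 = -0.31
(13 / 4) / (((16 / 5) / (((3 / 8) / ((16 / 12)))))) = 585 / 2048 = 0.29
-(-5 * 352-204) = 1964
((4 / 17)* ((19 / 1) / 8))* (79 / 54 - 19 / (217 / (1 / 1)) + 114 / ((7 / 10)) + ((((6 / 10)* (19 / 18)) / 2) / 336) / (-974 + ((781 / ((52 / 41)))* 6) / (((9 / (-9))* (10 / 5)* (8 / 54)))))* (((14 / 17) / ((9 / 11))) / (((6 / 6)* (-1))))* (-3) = 362810621401921 / 1309168456740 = 277.13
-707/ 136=-5.20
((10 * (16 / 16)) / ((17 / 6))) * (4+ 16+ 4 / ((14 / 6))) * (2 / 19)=8.07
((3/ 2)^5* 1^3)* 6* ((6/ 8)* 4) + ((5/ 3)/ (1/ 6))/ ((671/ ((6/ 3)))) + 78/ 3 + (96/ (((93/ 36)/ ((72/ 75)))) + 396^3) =516691301876403/ 8320400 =62099334.39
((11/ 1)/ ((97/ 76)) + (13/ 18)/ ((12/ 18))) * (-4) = -11293/ 291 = -38.81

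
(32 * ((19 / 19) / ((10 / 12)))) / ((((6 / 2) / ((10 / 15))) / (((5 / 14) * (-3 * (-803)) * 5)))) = 256960 / 7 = 36708.57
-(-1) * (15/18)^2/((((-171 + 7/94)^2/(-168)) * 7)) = -441800/774445467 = -0.00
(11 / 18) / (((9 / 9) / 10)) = 55 / 9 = 6.11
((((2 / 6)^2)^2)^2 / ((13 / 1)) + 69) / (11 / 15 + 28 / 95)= 559095710 / 8330283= 67.12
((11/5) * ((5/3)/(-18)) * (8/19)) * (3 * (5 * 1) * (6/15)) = -88/171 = -0.51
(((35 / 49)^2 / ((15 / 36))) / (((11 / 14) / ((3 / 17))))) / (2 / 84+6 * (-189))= -2160 / 8906249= -0.00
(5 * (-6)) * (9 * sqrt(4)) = -540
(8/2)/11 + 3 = 37/11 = 3.36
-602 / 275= -2.19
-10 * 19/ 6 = -95/ 3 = -31.67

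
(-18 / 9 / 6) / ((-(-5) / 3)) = -1 / 5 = -0.20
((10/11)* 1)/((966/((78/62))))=65/54901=0.00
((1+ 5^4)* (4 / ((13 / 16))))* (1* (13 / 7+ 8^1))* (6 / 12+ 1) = 4146624 / 91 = 45567.30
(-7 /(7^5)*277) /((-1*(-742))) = -277 /1781542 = -0.00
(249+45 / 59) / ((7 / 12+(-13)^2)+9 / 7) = 1237824 / 846827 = 1.46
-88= -88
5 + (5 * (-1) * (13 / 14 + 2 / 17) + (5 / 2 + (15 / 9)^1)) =1405 / 357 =3.94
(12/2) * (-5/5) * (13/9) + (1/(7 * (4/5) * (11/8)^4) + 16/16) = -2341841/307461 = -7.62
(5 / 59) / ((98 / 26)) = 65 / 2891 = 0.02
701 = 701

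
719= 719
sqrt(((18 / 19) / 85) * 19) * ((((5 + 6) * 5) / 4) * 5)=165 * sqrt(170) / 68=31.64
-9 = -9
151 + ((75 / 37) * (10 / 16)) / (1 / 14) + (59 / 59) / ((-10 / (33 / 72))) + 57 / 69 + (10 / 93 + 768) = 937.62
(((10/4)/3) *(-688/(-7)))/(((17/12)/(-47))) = -323360/119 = -2717.31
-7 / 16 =-0.44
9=9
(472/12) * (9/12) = 59/2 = 29.50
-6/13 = -0.46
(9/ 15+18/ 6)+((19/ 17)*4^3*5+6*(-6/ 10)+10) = 6250/ 17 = 367.65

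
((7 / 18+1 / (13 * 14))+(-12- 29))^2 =1105961536 / 670761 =1648.82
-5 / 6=-0.83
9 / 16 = 0.56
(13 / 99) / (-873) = -13 / 86427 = -0.00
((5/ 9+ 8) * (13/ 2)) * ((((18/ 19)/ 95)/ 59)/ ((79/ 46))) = 0.01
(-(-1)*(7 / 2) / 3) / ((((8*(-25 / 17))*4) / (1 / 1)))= -119 / 4800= -0.02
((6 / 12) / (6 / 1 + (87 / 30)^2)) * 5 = 250 / 1441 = 0.17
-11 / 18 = -0.61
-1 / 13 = -0.08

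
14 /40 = 7 /20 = 0.35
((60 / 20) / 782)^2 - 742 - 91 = -509399483 / 611524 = -833.00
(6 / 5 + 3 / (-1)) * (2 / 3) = -6 / 5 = -1.20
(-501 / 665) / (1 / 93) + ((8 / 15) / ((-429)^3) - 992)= -1062.06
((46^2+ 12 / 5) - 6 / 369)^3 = 2211257149273822616 / 232608375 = 9506352250.96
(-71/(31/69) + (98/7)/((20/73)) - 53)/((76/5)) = -49579/4712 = -10.52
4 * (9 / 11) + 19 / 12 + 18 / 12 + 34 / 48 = 1865 / 264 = 7.06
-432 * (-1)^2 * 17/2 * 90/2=-165240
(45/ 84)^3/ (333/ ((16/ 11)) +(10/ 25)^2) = 0.00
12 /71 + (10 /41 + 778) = 2265960 /2911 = 778.41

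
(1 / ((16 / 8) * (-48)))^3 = -1 / 884736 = -0.00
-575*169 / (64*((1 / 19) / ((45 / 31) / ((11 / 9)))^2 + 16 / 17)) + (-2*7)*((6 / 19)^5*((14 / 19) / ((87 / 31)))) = -1551.75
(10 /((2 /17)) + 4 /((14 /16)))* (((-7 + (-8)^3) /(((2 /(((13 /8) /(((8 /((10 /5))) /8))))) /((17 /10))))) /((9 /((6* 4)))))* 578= -6927934299 /35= -197940979.97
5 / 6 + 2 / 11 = 67 / 66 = 1.02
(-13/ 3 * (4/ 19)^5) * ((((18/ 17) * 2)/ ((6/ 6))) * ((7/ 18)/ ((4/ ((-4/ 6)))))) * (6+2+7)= 465920/ 126281049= 0.00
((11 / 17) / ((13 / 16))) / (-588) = -44 / 32487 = -0.00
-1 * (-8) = 8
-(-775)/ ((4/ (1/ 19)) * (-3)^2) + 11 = 8299/ 684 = 12.13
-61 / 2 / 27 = -61 / 54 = -1.13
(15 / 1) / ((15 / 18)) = 18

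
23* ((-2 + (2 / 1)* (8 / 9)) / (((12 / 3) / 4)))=-46 / 9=-5.11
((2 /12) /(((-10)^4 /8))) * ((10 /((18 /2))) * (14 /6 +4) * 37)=703 /20250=0.03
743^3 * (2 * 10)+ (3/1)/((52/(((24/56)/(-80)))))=238884409836791/29120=8203448140.00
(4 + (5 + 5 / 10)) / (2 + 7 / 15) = 285 / 74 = 3.85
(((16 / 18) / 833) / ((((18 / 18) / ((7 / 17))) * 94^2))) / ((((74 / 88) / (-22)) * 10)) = -968 / 7440563655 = -0.00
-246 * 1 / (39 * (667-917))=41 / 1625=0.03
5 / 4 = 1.25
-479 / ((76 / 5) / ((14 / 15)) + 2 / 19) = -63707 / 2180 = -29.22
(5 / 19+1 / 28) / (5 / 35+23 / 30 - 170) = -2385 / 1349342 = -0.00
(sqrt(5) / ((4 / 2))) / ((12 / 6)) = sqrt(5) / 4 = 0.56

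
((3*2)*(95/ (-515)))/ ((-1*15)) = 38/ 515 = 0.07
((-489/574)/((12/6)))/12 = -163/4592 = -0.04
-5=-5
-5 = -5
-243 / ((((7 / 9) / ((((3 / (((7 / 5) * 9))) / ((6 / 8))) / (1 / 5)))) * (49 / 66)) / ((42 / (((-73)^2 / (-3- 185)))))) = 1809086400 / 1827847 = 989.74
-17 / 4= -4.25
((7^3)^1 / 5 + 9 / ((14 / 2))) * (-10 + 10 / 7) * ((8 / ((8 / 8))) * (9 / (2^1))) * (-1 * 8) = 8453376 / 49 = 172517.88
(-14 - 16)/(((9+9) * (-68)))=5/204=0.02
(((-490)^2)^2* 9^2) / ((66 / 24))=18677955240000 / 11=1697995930909.09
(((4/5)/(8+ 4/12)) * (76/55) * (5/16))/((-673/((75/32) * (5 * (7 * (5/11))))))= -5985/2605856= -0.00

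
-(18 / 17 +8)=-154 / 17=-9.06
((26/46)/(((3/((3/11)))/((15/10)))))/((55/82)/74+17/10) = 591630/13118809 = 0.05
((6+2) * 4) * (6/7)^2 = 1152/49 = 23.51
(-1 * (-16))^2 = 256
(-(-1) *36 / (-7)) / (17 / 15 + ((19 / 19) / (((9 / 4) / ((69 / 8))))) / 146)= -52560 / 11851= -4.44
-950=-950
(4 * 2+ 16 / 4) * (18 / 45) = 24 / 5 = 4.80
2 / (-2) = -1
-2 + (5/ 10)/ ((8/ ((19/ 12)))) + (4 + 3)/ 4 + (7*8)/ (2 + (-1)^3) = 10723/ 192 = 55.85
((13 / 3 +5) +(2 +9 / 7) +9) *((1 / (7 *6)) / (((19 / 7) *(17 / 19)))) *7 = 227 / 153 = 1.48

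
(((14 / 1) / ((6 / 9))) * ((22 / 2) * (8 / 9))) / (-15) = -616 / 45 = -13.69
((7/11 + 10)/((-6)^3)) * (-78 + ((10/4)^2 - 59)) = 6799/1056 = 6.44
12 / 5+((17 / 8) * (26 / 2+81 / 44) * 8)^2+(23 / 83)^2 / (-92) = 4244893153033 / 66685520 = 63655.40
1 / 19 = 0.05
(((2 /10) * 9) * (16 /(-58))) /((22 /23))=-828 /1595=-0.52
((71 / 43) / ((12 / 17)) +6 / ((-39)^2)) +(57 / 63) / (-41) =58089557 / 25027548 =2.32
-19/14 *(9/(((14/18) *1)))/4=-1539/392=-3.93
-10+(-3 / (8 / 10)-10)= -95 / 4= -23.75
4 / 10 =2 / 5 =0.40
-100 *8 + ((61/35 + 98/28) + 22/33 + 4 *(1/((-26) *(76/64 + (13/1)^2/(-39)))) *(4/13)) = -4255442281/5358990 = -794.08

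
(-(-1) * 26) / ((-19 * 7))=-26 / 133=-0.20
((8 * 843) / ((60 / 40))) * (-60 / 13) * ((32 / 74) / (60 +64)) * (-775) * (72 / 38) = 971136000 / 9139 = 106262.83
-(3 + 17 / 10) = -4.70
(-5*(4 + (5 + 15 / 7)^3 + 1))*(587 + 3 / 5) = -372288670 / 343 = -1085389.71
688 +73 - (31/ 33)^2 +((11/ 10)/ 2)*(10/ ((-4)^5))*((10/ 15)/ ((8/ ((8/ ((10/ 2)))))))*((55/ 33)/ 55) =760.12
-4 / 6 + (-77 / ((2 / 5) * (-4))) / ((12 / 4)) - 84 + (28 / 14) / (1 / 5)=-469 / 8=-58.62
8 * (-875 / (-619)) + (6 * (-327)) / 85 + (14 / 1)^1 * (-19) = -14615068 / 52615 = -277.77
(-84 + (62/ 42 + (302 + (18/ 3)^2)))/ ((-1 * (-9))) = 5365/ 189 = 28.39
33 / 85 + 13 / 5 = 254 / 85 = 2.99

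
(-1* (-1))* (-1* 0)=0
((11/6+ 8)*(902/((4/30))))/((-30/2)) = -26609/6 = -4434.83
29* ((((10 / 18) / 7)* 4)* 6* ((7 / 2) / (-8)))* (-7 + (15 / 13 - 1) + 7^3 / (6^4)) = 16078325 / 101088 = 159.05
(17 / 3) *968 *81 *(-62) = -27547344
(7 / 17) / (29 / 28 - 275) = -196 / 130407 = -0.00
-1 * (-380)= 380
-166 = -166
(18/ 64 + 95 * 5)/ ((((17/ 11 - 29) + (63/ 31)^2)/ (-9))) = 1446969051/ 7890016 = 183.39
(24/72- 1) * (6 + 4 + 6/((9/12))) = -12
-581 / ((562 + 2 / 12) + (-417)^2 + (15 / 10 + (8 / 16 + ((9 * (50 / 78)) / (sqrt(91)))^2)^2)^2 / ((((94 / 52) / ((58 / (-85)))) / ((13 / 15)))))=-15365567147758988533100 / 4613624230763589797869983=-0.00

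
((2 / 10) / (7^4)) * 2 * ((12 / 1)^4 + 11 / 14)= 3.45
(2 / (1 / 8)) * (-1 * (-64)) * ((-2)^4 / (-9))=-16384 / 9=-1820.44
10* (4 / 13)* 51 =2040 / 13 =156.92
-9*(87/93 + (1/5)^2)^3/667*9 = -0.11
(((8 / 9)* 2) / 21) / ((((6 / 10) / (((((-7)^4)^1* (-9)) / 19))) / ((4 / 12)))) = -27440 / 513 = -53.49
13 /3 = 4.33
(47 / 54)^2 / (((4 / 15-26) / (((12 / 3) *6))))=-11045 / 15633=-0.71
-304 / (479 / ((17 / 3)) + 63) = -2.06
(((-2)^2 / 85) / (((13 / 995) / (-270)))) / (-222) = 35820 / 8177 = 4.38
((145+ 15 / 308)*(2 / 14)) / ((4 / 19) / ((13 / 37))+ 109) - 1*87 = -86.81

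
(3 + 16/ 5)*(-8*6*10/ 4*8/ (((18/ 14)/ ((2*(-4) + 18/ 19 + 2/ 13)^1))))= 31936.78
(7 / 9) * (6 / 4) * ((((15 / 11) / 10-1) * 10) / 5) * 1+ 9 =461 / 66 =6.98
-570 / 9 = -190 / 3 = -63.33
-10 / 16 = -5 / 8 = -0.62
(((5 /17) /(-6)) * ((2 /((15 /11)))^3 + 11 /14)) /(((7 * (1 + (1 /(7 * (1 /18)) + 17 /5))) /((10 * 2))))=-186197 /2351916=-0.08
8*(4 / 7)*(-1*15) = -480 / 7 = -68.57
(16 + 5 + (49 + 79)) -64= 85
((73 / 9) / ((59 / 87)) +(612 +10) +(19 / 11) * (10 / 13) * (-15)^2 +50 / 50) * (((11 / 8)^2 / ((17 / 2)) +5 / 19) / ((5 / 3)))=59320148223 / 218012080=272.10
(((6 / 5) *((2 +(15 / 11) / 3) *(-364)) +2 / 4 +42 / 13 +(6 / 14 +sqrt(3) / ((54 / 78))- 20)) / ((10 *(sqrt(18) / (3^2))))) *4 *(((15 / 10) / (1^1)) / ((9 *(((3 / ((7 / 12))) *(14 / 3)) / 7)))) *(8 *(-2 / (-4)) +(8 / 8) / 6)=sqrt(2) *(-98016669 +130130 *sqrt(3)) / 741312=-186.56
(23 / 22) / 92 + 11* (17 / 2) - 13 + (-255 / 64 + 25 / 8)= 56075 / 704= 79.65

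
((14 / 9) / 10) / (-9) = -7 / 405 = -0.02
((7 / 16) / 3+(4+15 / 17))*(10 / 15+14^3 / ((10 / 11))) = 92904229 / 6120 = 15180.43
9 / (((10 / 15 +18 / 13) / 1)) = 351 / 80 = 4.39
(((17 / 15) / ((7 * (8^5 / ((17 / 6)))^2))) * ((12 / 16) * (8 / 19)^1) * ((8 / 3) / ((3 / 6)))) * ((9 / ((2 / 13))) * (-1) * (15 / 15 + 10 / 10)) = -63869 / 267764367360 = -0.00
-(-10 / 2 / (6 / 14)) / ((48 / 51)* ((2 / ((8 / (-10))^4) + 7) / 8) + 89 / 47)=3.54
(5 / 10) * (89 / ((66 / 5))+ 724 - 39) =45655 / 132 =345.87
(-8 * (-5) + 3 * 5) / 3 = 55 / 3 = 18.33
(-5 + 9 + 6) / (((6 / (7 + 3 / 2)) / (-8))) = -340 / 3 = -113.33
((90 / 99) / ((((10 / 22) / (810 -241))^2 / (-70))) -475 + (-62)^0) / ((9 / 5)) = -498594310 / 9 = -55399367.78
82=82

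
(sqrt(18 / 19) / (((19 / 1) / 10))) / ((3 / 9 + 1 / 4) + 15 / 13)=4680 * sqrt(38) / 97831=0.29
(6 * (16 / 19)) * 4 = 384 / 19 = 20.21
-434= -434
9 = 9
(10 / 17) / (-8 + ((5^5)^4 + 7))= 5 / 810623168945304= 0.00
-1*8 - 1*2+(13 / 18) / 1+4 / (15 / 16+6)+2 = -6.70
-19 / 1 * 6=-114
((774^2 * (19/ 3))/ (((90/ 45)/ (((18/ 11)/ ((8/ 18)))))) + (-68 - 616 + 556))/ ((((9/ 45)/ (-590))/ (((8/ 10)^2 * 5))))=-725276040160/ 11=-65934185469.09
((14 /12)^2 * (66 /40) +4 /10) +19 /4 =355 /48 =7.40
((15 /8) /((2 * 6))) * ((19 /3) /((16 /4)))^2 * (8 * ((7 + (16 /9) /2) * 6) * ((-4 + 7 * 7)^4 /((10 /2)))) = 3892708125 /32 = 121647128.91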